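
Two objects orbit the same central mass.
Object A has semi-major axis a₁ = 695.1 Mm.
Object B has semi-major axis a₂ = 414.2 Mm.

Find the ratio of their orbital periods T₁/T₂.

Convert to SI: a₁ = 695.1 Mm = 6.951e+08 m; a₂ = 414.2 Mm = 4.142e+08 m.
From Kepler's third law, (T₁/T₂)² = (a₁/a₂)³, so T₁/T₂ = (a₁/a₂)^(3/2).
a₁/a₂ = 6.951e+08 / 4.142e+08 = 1.67817.
T₁/T₂ = (1.67817)^(3/2) ≈ 2.174.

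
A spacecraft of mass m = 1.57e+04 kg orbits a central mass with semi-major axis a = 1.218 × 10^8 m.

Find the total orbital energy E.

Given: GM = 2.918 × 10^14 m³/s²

E = −GMm / (2a).
E = −2.918e+14 · 1.57e+04 / (2 · 1.218e+08) J ≈ -1.881e+10 J = -18.81 GJ.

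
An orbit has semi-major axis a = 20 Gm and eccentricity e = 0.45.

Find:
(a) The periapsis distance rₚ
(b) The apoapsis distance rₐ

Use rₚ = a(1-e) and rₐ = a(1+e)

Convert to SI: a = 20 Gm = 2e+10 m.
(a) rₚ = a(1 − e) = 2e+10 · (1 − 0.45) = 2e+10 · 0.55 ≈ 1.1e+10 m = 11 Gm.
(b) rₐ = a(1 + e) = 2e+10 · (1 + 0.45) = 2e+10 · 1.45 ≈ 2.9e+10 m = 29 Gm.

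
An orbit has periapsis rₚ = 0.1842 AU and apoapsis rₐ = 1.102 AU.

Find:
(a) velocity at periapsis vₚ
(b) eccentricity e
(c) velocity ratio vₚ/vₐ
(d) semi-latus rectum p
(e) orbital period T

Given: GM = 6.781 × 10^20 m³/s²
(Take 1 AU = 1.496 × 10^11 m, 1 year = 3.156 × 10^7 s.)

Convert to SI: rₚ = 0.1842 AU = 2.75563e+10 m; rₐ = 1.102 AU = 1.64859e+11 m.
(a) With a = (rₚ + rₐ)/2 = 9.62078e+10 m, vₚ = √(GM (2/rₚ − 1/a)) = √(6.781e+20 · (2/2.75563e+10 − 1/9.62078e+10)) m/s ≈ 2.053e+05 m/s
(b) e = (rₐ − rₚ)/(rₐ + rₚ) = (1.64859e+11 − 2.75563e+10)/(1.64859e+11 + 2.75563e+10) ≈ 0.7136
(c) Conservation of angular momentum (rₚvₚ = rₐvₐ) gives vₚ/vₐ = rₐ/rₚ = 1.64859e+11/2.75563e+10 ≈ 5.983
(d) From a = (rₚ + rₐ)/2 = 9.62078e+10 m and e = (rₐ − rₚ)/(rₐ + rₚ) = 0.713575, p = a(1 − e²) = 9.62078e+10 · (1 − (0.713575)²) ≈ 4.722e+10 m
(e) With a = (rₚ + rₐ)/2 = 9.62078e+10 m, T = 2π √(a³/GM) = 2π √((9.62078e+10)³/6.781e+20) s ≈ 7.2e+06 s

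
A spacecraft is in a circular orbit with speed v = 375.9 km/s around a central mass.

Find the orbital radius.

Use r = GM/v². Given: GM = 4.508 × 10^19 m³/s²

Convert to SI: v = 375.9 km/s = 375900 m/s.
For a circular orbit, v² = GM / r, so r = GM / v².
r = 4.508e+19 / (375900)² m ≈ 3.19e+08 m = 319 Mm.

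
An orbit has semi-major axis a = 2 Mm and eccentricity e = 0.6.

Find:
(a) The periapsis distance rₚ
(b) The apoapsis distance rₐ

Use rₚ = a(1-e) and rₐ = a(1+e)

Convert to SI: a = 2 Mm = 2e+06 m.
(a) rₚ = a(1 − e) = 2e+06 · (1 − 0.6) = 2e+06 · 0.4 ≈ 8e+05 m = 800 km.
(b) rₐ = a(1 + e) = 2e+06 · (1 + 0.6) = 2e+06 · 1.6 ≈ 3.2e+06 m = 3.2 Mm.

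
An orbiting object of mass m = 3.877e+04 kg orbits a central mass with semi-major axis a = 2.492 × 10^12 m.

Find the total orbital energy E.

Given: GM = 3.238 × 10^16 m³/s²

E = −GMm / (2a).
E = −3.238e+16 · 3.877e+04 / (2 · 2.492e+12) J ≈ -2.519e+08 J = -251.9 MJ.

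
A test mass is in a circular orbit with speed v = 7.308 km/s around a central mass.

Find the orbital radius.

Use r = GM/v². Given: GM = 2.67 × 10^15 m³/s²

Convert to SI: v = 7.308 km/s = 7308 m/s.
For a circular orbit, v² = GM / r, so r = GM / v².
r = 2.67e+15 / (7308)² m ≈ 4.999e+07 m = 49.99 Mm.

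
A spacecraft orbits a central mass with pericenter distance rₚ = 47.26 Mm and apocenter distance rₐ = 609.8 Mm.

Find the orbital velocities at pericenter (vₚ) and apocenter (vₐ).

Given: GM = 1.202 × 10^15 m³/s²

Convert to SI: rₚ = 47.26 Mm = 4.726e+07 m; rₐ = 609.8 Mm = 6.098e+08 m.
Use the vis-viva equation v² = GM(2/r − 1/a) with a = (rₚ + rₐ)/2 = (4.726e+07 + 6.098e+08)/2 = 3.2853e+08 m.
vₚ = √(GM · (2/rₚ − 1/a)) = √(1.202e+15 · (2/4.726e+07 − 1/3.2853e+08)) m/s ≈ 6871 m/s = 6.871 km/s.
vₐ = √(GM · (2/rₐ − 1/a)) = √(1.202e+15 · (2/6.098e+08 − 1/3.2853e+08)) m/s ≈ 532.5 m/s = 532.5 m/s.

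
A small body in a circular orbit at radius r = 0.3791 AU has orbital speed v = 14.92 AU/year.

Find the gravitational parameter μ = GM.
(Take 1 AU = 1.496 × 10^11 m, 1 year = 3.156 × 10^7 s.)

Convert to SI: r = 0.3791 AU = 5.67134e+10 m; v = 14.92 AU/year = 70723.4 m/s.
For a circular orbit v² = GM/r, so GM = v² · r.
GM = (70723.4)² · 5.67134e+10 m³/s² ≈ 2.837e+20 m³/s² = 2.837 × 10^20 m³/s².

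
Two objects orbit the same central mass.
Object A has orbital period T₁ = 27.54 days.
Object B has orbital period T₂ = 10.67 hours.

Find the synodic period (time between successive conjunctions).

Convert to SI: T₁ = 27.54 days = 2.37946e+06 s; T₂ = 10.67 hours = 38412 s.
T_syn = |T₁ · T₂ / (T₁ − T₂)|.
T_syn = |2.37946e+06 · 38412 / (2.37946e+06 − 38412)| s ≈ 3.904e+04 s = 10.85 hours.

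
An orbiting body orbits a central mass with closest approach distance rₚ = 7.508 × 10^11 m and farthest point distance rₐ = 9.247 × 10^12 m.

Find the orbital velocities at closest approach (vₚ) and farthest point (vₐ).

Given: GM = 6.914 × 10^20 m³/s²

Use the vis-viva equation v² = GM(2/r − 1/a) with a = (rₚ + rₐ)/2 = (7.508e+11 + 9.247e+12)/2 = 4.9989e+12 m.
vₚ = √(GM · (2/rₚ − 1/a)) = √(6.914e+20 · (2/7.508e+11 − 1/4.9989e+12)) m/s ≈ 4.127e+04 m/s = 41.27 km/s.
vₐ = √(GM · (2/rₐ − 1/a)) = √(6.914e+20 · (2/9.247e+12 − 1/4.9989e+12)) m/s ≈ 3351 m/s = 3.351 km/s.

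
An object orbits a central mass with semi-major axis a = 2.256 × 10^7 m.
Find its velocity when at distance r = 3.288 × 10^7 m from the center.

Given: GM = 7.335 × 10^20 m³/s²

Vis-viva: v = √(GM · (2/r − 1/a)).
2/r − 1/a = 2/3.288e+07 − 1/2.256e+07 = 1.6501e-08 m⁻¹.
v = √(7.335e+20 · 1.6501e-08) m/s ≈ 3.479e+06 m/s = 3479 km/s.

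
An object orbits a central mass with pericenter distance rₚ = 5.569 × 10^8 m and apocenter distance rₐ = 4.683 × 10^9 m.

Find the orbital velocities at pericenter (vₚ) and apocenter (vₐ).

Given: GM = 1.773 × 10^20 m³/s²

Use the vis-viva equation v² = GM(2/r − 1/a) with a = (rₚ + rₐ)/2 = (5.569e+08 + 4.683e+09)/2 = 2.61995e+09 m.
vₚ = √(GM · (2/rₚ − 1/a)) = √(1.773e+20 · (2/5.569e+08 − 1/2.61995e+09)) m/s ≈ 7.544e+05 m/s = 754.4 km/s.
vₐ = √(GM · (2/rₐ − 1/a)) = √(1.773e+20 · (2/4.683e+09 − 1/2.61995e+09)) m/s ≈ 8.971e+04 m/s = 89.71 km/s.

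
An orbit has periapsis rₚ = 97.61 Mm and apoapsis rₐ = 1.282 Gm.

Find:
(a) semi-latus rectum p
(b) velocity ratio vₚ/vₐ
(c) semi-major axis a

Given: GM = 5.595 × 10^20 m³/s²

Convert to SI: rₚ = 97.61 Mm = 9.761e+07 m; rₐ = 1.282 Gm = 1.282e+09 m.
(a) From a = (rₚ + rₐ)/2 = 6.89805e+08 m and e = (rₐ − rₚ)/(rₐ + rₚ) = 0.858496, p = a(1 − e²) = 6.89805e+08 · (1 − (0.858496)²) ≈ 1.814e+08 m
(b) Conservation of angular momentum (rₚvₚ = rₐvₐ) gives vₚ/vₐ = rₐ/rₚ = 1.282e+09/9.761e+07 ≈ 13.13
(c) a = (rₚ + rₐ)/2 = (9.761e+07 + 1.282e+09)/2 ≈ 6.898e+08 m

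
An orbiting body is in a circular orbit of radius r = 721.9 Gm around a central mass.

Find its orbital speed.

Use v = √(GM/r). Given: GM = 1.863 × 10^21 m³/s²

Convert to SI: r = 721.9 Gm = 7.219e+11 m.
For a circular orbit, gravity supplies the centripetal force, so v = √(GM / r).
v = √(1.863e+21 / 7.219e+11) m/s ≈ 5.08e+04 m/s = 50.8 km/s.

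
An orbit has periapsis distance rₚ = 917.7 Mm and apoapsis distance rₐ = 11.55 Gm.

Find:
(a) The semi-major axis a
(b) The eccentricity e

Convert to SI: rₚ = 917.7 Mm = 9.177e+08 m; rₐ = 11.55 Gm = 1.155e+10 m.
(a) a = (rₚ + rₐ) / 2 = (9.177e+08 + 1.155e+10) / 2 ≈ 6.234e+09 m = 6.234 Gm.
(b) e = (rₐ − rₚ) / (rₐ + rₚ) = (1.155e+10 − 9.177e+08) / (1.155e+10 + 9.177e+08) ≈ 0.8528.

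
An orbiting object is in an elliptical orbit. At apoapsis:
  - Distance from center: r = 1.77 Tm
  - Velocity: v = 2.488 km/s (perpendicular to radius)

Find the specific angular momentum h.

Convert to SI: r = 1.77 Tm = 1.77e+12 m; v = 2.488 km/s = 2488 m/s.
With v perpendicular to r, h = r · v.
h = 1.77e+12 · 2488 m²/s ≈ 4.404e+15 m²/s.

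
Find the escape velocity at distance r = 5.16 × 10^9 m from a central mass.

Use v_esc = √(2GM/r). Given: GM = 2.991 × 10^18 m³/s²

Escape velocity comes from setting total energy to zero: ½v² − GM/r = 0 ⇒ v_esc = √(2GM / r).
v_esc = √(2 · 2.991e+18 / 5.16e+09) m/s ≈ 3.405e+04 m/s = 34.05 km/s.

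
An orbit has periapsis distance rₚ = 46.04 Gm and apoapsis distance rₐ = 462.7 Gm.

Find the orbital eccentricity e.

Convert to SI: rₚ = 46.04 Gm = 4.604e+10 m; rₐ = 462.7 Gm = 4.627e+11 m.
e = (rₐ − rₚ) / (rₐ + rₚ).
e = (4.627e+11 − 4.604e+10) / (4.627e+11 + 4.604e+10) = 4.1666e+11 / 5.0874e+11 ≈ 0.819.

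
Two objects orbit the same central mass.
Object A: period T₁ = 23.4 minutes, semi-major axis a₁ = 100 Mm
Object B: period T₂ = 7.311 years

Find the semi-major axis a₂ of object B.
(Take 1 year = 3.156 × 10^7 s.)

Convert to SI: T₁ = 23.4 minutes = 1404 s; a₁ = 100 Mm = 1e+08 m; T₂ = 7.311 years = 2.30735e+08 s.
Kepler's third law: (T₁/T₂)² = (a₁/a₂)³ ⇒ a₂ = a₁ · (T₂/T₁)^(2/3).
T₂/T₁ = 2.30735e+08 / 1404 = 164341.
a₂ = 1e+08 · (164341)^(2/3) m ≈ 3e+11 m = 300 Gm.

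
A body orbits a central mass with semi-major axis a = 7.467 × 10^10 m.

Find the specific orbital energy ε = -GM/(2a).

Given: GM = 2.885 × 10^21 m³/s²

ε = −GM / (2a).
ε = −2.885e+21 / (2 · 7.467e+10) J/kg ≈ -1.932e+10 J/kg = -19.32 GJ/kg.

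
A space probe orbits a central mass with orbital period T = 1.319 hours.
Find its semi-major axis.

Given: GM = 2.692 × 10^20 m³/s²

Convert to SI: T = 1.319 hours = 4748.4 s.
Invert Kepler's third law: a = (GM · T² / (4π²))^(1/3).
Substituting T = 4748.4 s and GM = 2.692e+20 m³/s²:
a = (2.692e+20 · (4748.4)² / (4π²))^(1/3) m
a ≈ 5.357e+08 m = 535.7 Mm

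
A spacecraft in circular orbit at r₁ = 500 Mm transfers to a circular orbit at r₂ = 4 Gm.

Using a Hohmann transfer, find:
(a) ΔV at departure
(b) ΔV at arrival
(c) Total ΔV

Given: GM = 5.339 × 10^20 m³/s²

Convert to SI: r₁ = 500 Mm = 5e+08 m; r₂ = 4 Gm = 4e+09 m.
Transfer semi-major axis: a_t = (r₁ + r₂)/2 = (5e+08 + 4e+09)/2 = 2.25e+09 m.
Circular speeds: v₁ = √(GM/r₁) = 1.03334e+06 m/s, v₂ = √(GM/r₂) = 365342 m/s.
Transfer speeds (vis-viva v² = GM(2/r − 1/a_t)): v₁ᵗ = 1.37779e+06 m/s, v₂ᵗ = 172224 m/s.
(a) ΔV₁ = |v₁ᵗ − v₁| ≈ 3.444e+05 m/s = 344.4 km/s.
(b) ΔV₂ = |v₂ − v₂ᵗ| ≈ 1.931e+05 m/s = 193.1 km/s.
(c) ΔV_total = ΔV₁ + ΔV₂ ≈ 5.376e+05 m/s = 537.6 km/s.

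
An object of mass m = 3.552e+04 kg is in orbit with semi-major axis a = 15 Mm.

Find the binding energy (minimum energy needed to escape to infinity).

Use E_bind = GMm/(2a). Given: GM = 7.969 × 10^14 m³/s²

Convert to SI: a = 15 Mm = 1.5e+07 m.
Total orbital energy is E = −GMm/(2a); binding energy is E_bind = −E = GMm/(2a).
E_bind = 7.969e+14 · 3.552e+04 / (2 · 1.5e+07) J ≈ 9.435e+11 J = 943.5 GJ.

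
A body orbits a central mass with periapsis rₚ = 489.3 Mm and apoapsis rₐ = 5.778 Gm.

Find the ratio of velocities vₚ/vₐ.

Convert to SI: rₚ = 489.3 Mm = 4.893e+08 m; rₐ = 5.778 Gm = 5.778e+09 m.
Conservation of angular momentum gives rₚvₚ = rₐvₐ, so vₚ/vₐ = rₐ/rₚ.
vₚ/vₐ = 5.778e+09 / 4.893e+08 ≈ 11.81.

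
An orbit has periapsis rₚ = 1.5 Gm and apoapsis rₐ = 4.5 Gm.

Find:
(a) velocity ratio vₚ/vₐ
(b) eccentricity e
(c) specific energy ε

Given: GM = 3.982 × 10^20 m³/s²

Convert to SI: rₚ = 1.5 Gm = 1.5e+09 m; rₐ = 4.5 Gm = 4.5e+09 m.
(a) Conservation of angular momentum (rₚvₚ = rₐvₐ) gives vₚ/vₐ = rₐ/rₚ = 4.5e+09/1.5e+09 ≈ 3
(b) e = (rₐ − rₚ)/(rₐ + rₚ) = (4.5e+09 − 1.5e+09)/(4.5e+09 + 1.5e+09) ≈ 0.5
(c) With a = (rₚ + rₐ)/2 = 3e+09 m, ε = −GM/(2a) = −3.982e+20/(2 · 3e+09) J/kg ≈ -6.637e+10 J/kg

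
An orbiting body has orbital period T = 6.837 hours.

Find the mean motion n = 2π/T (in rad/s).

Convert to SI: T = 6.837 hours = 24613.2 s.
n = 2π / T.
n = 2π / 24613.2 s ≈ 0.0002553 rad/s.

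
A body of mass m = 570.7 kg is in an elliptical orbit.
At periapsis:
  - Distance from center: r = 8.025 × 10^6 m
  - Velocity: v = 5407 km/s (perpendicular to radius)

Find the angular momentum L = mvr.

Convert to SI: v = 5407 km/s = 5.407e+06 m/s.
Since v is perpendicular to r, L = m · v · r.
L = 570.7 · 5.407e+06 · 8.025e+06 kg·m²/s ≈ 2.476e+16 kg·m²/s.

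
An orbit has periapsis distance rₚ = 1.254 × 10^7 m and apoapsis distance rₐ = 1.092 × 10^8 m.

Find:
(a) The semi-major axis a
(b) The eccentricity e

(a) a = (rₚ + rₐ) / 2 = (1.254e+07 + 1.092e+08) / 2 ≈ 6.087e+07 m = 6.087 × 10^7 m.
(b) e = (rₐ − rₚ) / (rₐ + rₚ) = (1.092e+08 − 1.254e+07) / (1.092e+08 + 1.254e+07) ≈ 0.794.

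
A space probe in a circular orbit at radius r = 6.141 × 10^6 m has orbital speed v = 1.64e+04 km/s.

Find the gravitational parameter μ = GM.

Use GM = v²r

Convert to SI: v = 1.64e+04 km/s = 1.64e+07 m/s.
For a circular orbit v² = GM/r, so GM = v² · r.
GM = (1.64e+07)² · 6.141e+06 m³/s² ≈ 1.652e+21 m³/s² = 1.652 × 10^21 m³/s².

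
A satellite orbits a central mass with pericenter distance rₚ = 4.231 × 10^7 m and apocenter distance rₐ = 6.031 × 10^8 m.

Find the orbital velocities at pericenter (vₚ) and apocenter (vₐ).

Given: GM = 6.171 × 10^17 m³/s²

Use the vis-viva equation v² = GM(2/r − 1/a) with a = (rₚ + rₐ)/2 = (4.231e+07 + 6.031e+08)/2 = 3.22705e+08 m.
vₚ = √(GM · (2/rₚ − 1/a)) = √(6.171e+17 · (2/4.231e+07 − 1/3.22705e+08)) m/s ≈ 1.651e+05 m/s = 165.1 km/s.
vₐ = √(GM · (2/rₐ − 1/a)) = √(6.171e+17 · (2/6.031e+08 − 1/3.22705e+08)) m/s ≈ 1.158e+04 m/s = 11.58 km/s.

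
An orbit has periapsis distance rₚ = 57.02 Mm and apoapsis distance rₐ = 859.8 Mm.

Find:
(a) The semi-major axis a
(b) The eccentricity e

Convert to SI: rₚ = 57.02 Mm = 5.702e+07 m; rₐ = 859.8 Mm = 8.598e+08 m.
(a) a = (rₚ + rₐ) / 2 = (5.702e+07 + 8.598e+08) / 2 ≈ 4.584e+08 m = 458.4 Mm.
(b) e = (rₐ − rₚ) / (rₐ + rₚ) = (8.598e+08 − 5.702e+07) / (8.598e+08 + 5.702e+07) ≈ 0.8756.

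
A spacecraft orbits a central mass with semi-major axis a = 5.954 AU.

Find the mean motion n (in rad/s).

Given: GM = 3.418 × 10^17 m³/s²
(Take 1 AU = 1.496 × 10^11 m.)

Convert to SI: a = 5.954 AU = 8.90718e+11 m.
n = √(GM / a³).
n = √(3.418e+17 / (8.90718e+11)³) rad/s ≈ 6.955e-10 rad/s.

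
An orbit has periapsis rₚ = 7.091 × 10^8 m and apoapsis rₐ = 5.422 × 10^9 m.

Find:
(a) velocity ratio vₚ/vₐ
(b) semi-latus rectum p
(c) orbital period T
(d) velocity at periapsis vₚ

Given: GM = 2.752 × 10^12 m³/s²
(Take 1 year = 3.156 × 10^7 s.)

(a) Conservation of angular momentum (rₚvₚ = rₐvₐ) gives vₚ/vₐ = rₐ/rₚ = 5.422e+09/7.091e+08 ≈ 7.646
(b) From a = (rₚ + rₐ)/2 = 3.06555e+09 m and e = (rₐ − rₚ)/(rₐ + rₚ) = 0.768688, p = a(1 − e²) = 3.06555e+09 · (1 − (0.768688)²) ≈ 1.254e+09 m
(c) With a = (rₚ + rₐ)/2 = 3.06555e+09 m, T = 2π √(a³/GM) = 2π √((3.06555e+09)³/2.752e+12) s ≈ 6.429e+08 s
(d) With a = (rₚ + rₐ)/2 = 3.06555e+09 m, vₚ = √(GM (2/rₚ − 1/a)) = √(2.752e+12 · (2/7.091e+08 − 1/3.06555e+09)) m/s ≈ 82.85 m/s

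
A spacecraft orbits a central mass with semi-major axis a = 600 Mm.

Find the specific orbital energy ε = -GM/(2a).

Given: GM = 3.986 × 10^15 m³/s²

Convert to SI: a = 600 Mm = 6e+08 m.
ε = −GM / (2a).
ε = −3.986e+15 / (2 · 6e+08) J/kg ≈ -3.322e+06 J/kg = -3.322 MJ/kg.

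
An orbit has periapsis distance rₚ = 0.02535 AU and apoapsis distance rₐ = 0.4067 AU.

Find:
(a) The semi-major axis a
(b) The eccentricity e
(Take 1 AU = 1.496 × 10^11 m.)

Convert to SI: rₚ = 0.02535 AU = 3.79236e+09 m; rₐ = 0.4067 AU = 6.08423e+10 m.
(a) a = (rₚ + rₐ) / 2 = (3.79236e+09 + 6.08423e+10) / 2 ≈ 3.232e+10 m = 0.216 AU.
(b) e = (rₐ − rₚ) / (rₐ + rₚ) = (6.08423e+10 − 3.79236e+09) / (6.08423e+10 + 3.79236e+09) ≈ 0.8827.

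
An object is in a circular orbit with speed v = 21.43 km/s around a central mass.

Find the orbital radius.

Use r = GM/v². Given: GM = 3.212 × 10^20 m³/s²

Convert to SI: v = 21.43 km/s = 21430 m/s.
For a circular orbit, v² = GM / r, so r = GM / v².
r = 3.212e+20 / (21430)² m ≈ 6.994e+11 m = 699.4 Gm.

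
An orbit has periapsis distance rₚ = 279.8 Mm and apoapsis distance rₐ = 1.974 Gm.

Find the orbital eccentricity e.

Convert to SI: rₚ = 279.8 Mm = 2.798e+08 m; rₐ = 1.974 Gm = 1.974e+09 m.
e = (rₐ − rₚ) / (rₐ + rₚ).
e = (1.974e+09 − 2.798e+08) / (1.974e+09 + 2.798e+08) = 1.6942e+09 / 2.2538e+09 ≈ 0.7517.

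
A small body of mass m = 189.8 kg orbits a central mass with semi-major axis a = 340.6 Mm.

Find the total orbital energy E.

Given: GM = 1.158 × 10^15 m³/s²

Convert to SI: a = 340.6 Mm = 3.406e+08 m.
E = −GMm / (2a).
E = −1.158e+15 · 189.8 / (2 · 3.406e+08) J ≈ -3.226e+08 J = -322.6 MJ.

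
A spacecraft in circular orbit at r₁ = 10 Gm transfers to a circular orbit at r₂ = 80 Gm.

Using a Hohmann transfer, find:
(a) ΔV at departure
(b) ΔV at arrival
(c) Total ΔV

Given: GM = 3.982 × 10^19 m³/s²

Convert to SI: r₁ = 10 Gm = 1e+10 m; r₂ = 80 Gm = 8e+10 m.
Transfer semi-major axis: a_t = (r₁ + r₂)/2 = (1e+10 + 8e+10)/2 = 4.5e+10 m.
Circular speeds: v₁ = √(GM/r₁) = 63103.1 m/s, v₂ = √(GM/r₂) = 22310.3 m/s.
Transfer speeds (vis-viva v² = GM(2/r − 1/a_t)): v₁ᵗ = 84137.5 m/s, v₂ᵗ = 10517.2 m/s.
(a) ΔV₁ = |v₁ᵗ − v₁| ≈ 2.103e+04 m/s = 21.03 km/s.
(b) ΔV₂ = |v₂ − v₂ᵗ| ≈ 1.179e+04 m/s = 11.79 km/s.
(c) ΔV_total = ΔV₁ + ΔV₂ ≈ 3.283e+04 m/s = 32.83 km/s.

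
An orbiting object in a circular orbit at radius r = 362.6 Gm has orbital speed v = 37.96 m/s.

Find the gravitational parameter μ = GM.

Convert to SI: r = 362.6 Gm = 3.626e+11 m.
For a circular orbit v² = GM/r, so GM = v² · r.
GM = (37.96)² · 3.626e+11 m³/s² ≈ 5.225e+14 m³/s² = 5.225 × 10^14 m³/s².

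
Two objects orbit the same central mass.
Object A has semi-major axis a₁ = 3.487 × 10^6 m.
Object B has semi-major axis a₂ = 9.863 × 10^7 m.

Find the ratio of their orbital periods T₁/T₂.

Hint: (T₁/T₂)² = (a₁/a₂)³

From Kepler's third law, (T₁/T₂)² = (a₁/a₂)³, so T₁/T₂ = (a₁/a₂)^(3/2).
a₁/a₂ = 3.487e+06 / 9.863e+07 = 0.0353544.
T₁/T₂ = (0.0353544)^(3/2) ≈ 0.006648.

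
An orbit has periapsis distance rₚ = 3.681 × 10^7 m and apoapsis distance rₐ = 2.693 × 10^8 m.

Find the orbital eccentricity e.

e = (rₐ − rₚ) / (rₐ + rₚ).
e = (2.693e+08 − 3.681e+07) / (2.693e+08 + 3.681e+07) = 2.3249e+08 / 3.0611e+08 ≈ 0.7595.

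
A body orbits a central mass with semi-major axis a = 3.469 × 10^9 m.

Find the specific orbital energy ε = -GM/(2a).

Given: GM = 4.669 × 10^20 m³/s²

ε = −GM / (2a).
ε = −4.669e+20 / (2 · 3.469e+09) J/kg ≈ -6.73e+10 J/kg = -67.3 GJ/kg.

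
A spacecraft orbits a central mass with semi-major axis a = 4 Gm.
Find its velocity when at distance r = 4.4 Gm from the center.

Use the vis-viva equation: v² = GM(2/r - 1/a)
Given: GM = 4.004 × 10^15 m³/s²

Convert to SI: a = 4 Gm = 4e+09 m; r = 4.4 Gm = 4.4e+09 m.
Vis-viva: v = √(GM · (2/r − 1/a)).
2/r − 1/a = 2/4.4e+09 − 1/4e+09 = 2.04545e-10 m⁻¹.
v = √(4.004e+15 · 2.04545e-10) m/s ≈ 905 m/s = 905 m/s.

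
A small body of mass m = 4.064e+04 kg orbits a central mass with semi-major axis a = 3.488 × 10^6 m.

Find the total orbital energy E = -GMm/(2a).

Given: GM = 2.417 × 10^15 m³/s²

E = −GMm / (2a).
E = −2.417e+15 · 4.064e+04 / (2 · 3.488e+06) J ≈ -1.408e+13 J = -14.08 TJ.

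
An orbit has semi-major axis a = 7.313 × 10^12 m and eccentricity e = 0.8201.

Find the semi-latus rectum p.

p = a (1 − e²).
p = 7.313e+12 · (1 − (0.8201)²) = 7.313e+12 · 0.327436 ≈ 2.395e+12 m = 2.395 × 10^12 m.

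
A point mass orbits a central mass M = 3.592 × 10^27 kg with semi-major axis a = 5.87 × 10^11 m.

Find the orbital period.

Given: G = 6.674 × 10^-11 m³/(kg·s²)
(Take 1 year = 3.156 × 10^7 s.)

GM = G · M = 6.674e-11 · 3.592e+27 = 2.3973e+17 m³/s².
Kepler's third law: T = 2π √(a³ / GM).
Substituting a = 5.87e+11 m and GM = 2.3973e+17 m³/s²:
T = 2π √((5.87e+11)³ / 2.3973e+17) s
T ≈ 5.771e+09 s = 182.9 years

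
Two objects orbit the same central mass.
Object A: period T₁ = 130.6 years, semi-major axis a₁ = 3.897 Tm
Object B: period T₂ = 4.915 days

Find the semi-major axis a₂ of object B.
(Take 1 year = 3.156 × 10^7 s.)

Convert to SI: T₁ = 130.6 years = 4.12174e+09 s; a₁ = 3.897 Tm = 3.897e+12 m; T₂ = 4.915 days = 424656 s.
Kepler's third law: (T₁/T₂)² = (a₁/a₂)³ ⇒ a₂ = a₁ · (T₂/T₁)^(2/3).
T₂/T₁ = 424656 / 4.12174e+09 = 0.000103028.
a₂ = 3.897e+12 · (0.000103028)^(2/3) m ≈ 8.564e+09 m = 8.564 Gm.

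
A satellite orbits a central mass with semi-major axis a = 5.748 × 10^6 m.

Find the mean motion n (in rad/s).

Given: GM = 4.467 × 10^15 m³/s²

n = √(GM / a³).
n = √(4.467e+15 / (5.748e+06)³) rad/s ≈ 0.00485 rad/s.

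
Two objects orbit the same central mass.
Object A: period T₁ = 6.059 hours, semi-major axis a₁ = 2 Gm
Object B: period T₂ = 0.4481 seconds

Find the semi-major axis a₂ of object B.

Convert to SI: T₁ = 6.059 hours = 21812.4 s; a₁ = 2 Gm = 2e+09 m.
Kepler's third law: (T₁/T₂)² = (a₁/a₂)³ ⇒ a₂ = a₁ · (T₂/T₁)^(2/3).
T₂/T₁ = 0.4481 / 21812.4 = 2.05434e-05.
a₂ = 2e+09 · (2.05434e-05)^(2/3) m ≈ 1.5e+06 m = 1.5 Mm.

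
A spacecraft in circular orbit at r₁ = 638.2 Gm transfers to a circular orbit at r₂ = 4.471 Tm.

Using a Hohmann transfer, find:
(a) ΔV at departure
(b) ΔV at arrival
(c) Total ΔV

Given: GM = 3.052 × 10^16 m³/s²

Convert to SI: r₁ = 638.2 Gm = 6.382e+11 m; r₂ = 4.471 Tm = 4.471e+12 m.
Transfer semi-major axis: a_t = (r₁ + r₂)/2 = (6.382e+11 + 4.471e+12)/2 = 2.5546e+12 m.
Circular speeds: v₁ = √(GM/r₁) = 218.682 m/s, v₂ = √(GM/r₂) = 82.6209 m/s.
Transfer speeds (vis-viva v² = GM(2/r − 1/a_t)): v₁ᵗ = 289.304 m/s, v₂ᵗ = 41.2959 m/s.
(a) ΔV₁ = |v₁ᵗ − v₁| ≈ 70.62 m/s = 70.62 m/s.
(b) ΔV₂ = |v₂ − v₂ᵗ| ≈ 41.33 m/s = 41.33 m/s.
(c) ΔV_total = ΔV₁ + ΔV₂ ≈ 111.9 m/s = 111.9 m/s.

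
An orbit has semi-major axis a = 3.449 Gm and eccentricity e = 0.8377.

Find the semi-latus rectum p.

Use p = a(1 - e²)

Convert to SI: a = 3.449 Gm = 3.449e+09 m.
p = a (1 − e²).
p = 3.449e+09 · (1 − (0.8377)²) = 3.449e+09 · 0.298259 ≈ 1.029e+09 m = 1.029 Gm.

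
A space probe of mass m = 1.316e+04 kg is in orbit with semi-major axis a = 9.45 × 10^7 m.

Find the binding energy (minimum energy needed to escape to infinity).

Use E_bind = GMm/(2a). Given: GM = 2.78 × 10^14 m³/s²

Total orbital energy is E = −GMm/(2a); binding energy is E_bind = −E = GMm/(2a).
E_bind = 2.78e+14 · 1.316e+04 / (2 · 9.45e+07) J ≈ 1.936e+10 J = 19.36 GJ.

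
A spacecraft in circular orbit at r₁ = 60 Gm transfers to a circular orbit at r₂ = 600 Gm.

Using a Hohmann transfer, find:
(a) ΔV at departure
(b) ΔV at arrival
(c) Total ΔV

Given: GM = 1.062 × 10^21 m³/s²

Convert to SI: r₁ = 60 Gm = 6e+10 m; r₂ = 600 Gm = 6e+11 m.
Transfer semi-major axis: a_t = (r₁ + r₂)/2 = (6e+10 + 6e+11)/2 = 3.3e+11 m.
Circular speeds: v₁ = √(GM/r₁) = 133041 m/s, v₂ = √(GM/r₂) = 42071.4 m/s.
Transfer speeds (vis-viva v² = GM(2/r − 1/a_t)): v₁ᵗ = 179393 m/s, v₂ᵗ = 17939.3 m/s.
(a) ΔV₁ = |v₁ᵗ − v₁| ≈ 4.635e+04 m/s = 46.35 km/s.
(b) ΔV₂ = |v₂ − v₂ᵗ| ≈ 2.413e+04 m/s = 24.13 km/s.
(c) ΔV_total = ΔV₁ + ΔV₂ ≈ 7.048e+04 m/s = 70.48 km/s.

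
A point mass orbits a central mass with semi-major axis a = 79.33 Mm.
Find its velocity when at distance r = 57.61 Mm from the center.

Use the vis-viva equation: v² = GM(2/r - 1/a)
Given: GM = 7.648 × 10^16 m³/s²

Convert to SI: a = 79.33 Mm = 7.933e+07 m; r = 57.61 Mm = 5.761e+07 m.
Vis-viva: v = √(GM · (2/r − 1/a)).
2/r − 1/a = 2/5.761e+07 − 1/7.933e+07 = 2.21106e-08 m⁻¹.
v = √(7.648e+16 · 2.21106e-08) m/s ≈ 4.112e+04 m/s = 41.12 km/s.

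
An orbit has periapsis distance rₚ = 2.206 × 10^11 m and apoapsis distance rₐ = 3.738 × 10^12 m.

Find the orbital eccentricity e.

e = (rₐ − rₚ) / (rₐ + rₚ).
e = (3.738e+12 − 2.206e+11) / (3.738e+12 + 2.206e+11) = 3.5174e+12 / 3.9586e+12 ≈ 0.8885.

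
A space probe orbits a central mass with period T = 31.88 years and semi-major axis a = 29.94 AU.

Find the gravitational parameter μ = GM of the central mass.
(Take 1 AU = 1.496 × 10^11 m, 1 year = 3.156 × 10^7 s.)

Convert to SI: T = 31.88 years = 1.00613e+09 s; a = 29.94 AU = 4.47902e+12 m.
GM = 4π² · a³ / T².
GM = 4π² · (4.47902e+12)³ / (1.00613e+09)² m³/s² ≈ 3.504e+21 m³/s² = 3.504 × 10^21 m³/s².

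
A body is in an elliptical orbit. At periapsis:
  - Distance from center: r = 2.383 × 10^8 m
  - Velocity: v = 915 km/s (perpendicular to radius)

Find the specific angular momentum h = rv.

Convert to SI: v = 915 km/s = 915000 m/s.
With v perpendicular to r, h = r · v.
h = 2.383e+08 · 915000 m²/s ≈ 2.18e+14 m²/s.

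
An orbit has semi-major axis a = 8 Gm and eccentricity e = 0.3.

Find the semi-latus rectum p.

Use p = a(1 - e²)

Convert to SI: a = 8 Gm = 8e+09 m.
p = a (1 − e²).
p = 8e+09 · (1 − (0.3)²) = 8e+09 · 0.91 ≈ 7.28e+09 m = 7.28 Gm.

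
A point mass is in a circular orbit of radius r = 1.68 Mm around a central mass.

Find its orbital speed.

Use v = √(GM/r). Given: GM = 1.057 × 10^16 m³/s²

Convert to SI: r = 1.68 Mm = 1.68e+06 m.
For a circular orbit, gravity supplies the centripetal force, so v = √(GM / r).
v = √(1.057e+16 / 1.68e+06) m/s ≈ 7.932e+04 m/s = 79.32 km/s.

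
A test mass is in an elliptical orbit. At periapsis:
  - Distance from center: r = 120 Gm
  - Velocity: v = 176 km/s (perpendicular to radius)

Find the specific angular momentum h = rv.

Convert to SI: r = 120 Gm = 1.2e+11 m; v = 176 km/s = 176000 m/s.
With v perpendicular to r, h = r · v.
h = 1.2e+11 · 176000 m²/s ≈ 2.112e+16 m²/s.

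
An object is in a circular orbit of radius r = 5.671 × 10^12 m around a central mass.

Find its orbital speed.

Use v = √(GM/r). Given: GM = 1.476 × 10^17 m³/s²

For a circular orbit, gravity supplies the centripetal force, so v = √(GM / r).
v = √(1.476e+17 / 5.671e+12) m/s ≈ 161.3 m/s = 161.3 m/s.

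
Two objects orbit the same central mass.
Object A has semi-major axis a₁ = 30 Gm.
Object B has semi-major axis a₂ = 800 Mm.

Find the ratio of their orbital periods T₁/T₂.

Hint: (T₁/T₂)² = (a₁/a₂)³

Convert to SI: a₁ = 30 Gm = 3e+10 m; a₂ = 800 Mm = 8e+08 m.
From Kepler's third law, (T₁/T₂)² = (a₁/a₂)³, so T₁/T₂ = (a₁/a₂)^(3/2).
a₁/a₂ = 3e+10 / 8e+08 = 37.5.
T₁/T₂ = (37.5)^(3/2) ≈ 229.6.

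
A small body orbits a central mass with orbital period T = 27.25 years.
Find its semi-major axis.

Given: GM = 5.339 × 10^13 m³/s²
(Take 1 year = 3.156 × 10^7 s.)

Convert to SI: T = 27.25 years = 8.6001e+08 s.
Invert Kepler's third law: a = (GM · T² / (4π²))^(1/3).
Substituting T = 8.6001e+08 s and GM = 5.339e+13 m³/s²:
a = (5.339e+13 · (8.6001e+08)² / (4π²))^(1/3) m
a ≈ 1e+10 m = 10 Gm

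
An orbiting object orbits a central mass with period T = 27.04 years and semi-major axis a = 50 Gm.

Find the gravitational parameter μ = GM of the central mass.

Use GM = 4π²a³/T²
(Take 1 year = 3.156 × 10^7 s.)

Convert to SI: T = 27.04 years = 8.53382e+08 s; a = 50 Gm = 5e+10 m.
GM = 4π² · a³ / T².
GM = 4π² · (5e+10)³ / (8.53382e+08)² m³/s² ≈ 6.776e+15 m³/s² = 6.776 × 10^15 m³/s².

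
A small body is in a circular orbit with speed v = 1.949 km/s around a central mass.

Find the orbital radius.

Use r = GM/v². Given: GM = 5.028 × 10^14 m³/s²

Convert to SI: v = 1.949 km/s = 1949 m/s.
For a circular orbit, v² = GM / r, so r = GM / v².
r = 5.028e+14 / (1949)² m ≈ 1.324e+08 m = 132.4 Mm.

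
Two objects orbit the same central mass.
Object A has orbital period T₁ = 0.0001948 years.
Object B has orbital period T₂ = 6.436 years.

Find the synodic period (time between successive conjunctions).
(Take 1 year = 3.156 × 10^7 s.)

Convert to SI: T₁ = 0.0001948 years = 6147.89 s; T₂ = 6.436 years = 2.0312e+08 s.
T_syn = |T₁ · T₂ / (T₁ − T₂)|.
T_syn = |6147.89 · 2.0312e+08 / (6147.89 − 2.0312e+08)| s ≈ 6148 s = 0.0001948 years.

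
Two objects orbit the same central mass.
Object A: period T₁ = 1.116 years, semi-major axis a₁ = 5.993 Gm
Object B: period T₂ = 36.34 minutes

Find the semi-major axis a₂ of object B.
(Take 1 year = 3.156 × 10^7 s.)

Convert to SI: T₁ = 1.116 years = 3.5221e+07 s; a₁ = 5.993 Gm = 5.993e+09 m; T₂ = 36.34 minutes = 2180.4 s.
Kepler's third law: (T₁/T₂)² = (a₁/a₂)³ ⇒ a₂ = a₁ · (T₂/T₁)^(2/3).
T₂/T₁ = 2180.4 / 3.5221e+07 = 6.19063e-05.
a₂ = 5.993e+09 · (6.19063e-05)^(2/3) m ≈ 9.379e+06 m = 9.379 Mm.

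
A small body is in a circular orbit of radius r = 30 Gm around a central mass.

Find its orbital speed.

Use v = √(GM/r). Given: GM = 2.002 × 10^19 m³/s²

Convert to SI: r = 30 Gm = 3e+10 m.
For a circular orbit, gravity supplies the centripetal force, so v = √(GM / r).
v = √(2.002e+19 / 3e+10) m/s ≈ 2.583e+04 m/s = 25.83 km/s.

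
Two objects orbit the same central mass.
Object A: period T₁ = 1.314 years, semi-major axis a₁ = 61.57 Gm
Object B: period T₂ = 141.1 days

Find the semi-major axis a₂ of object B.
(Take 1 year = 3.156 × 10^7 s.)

Convert to SI: T₁ = 1.314 years = 4.14698e+07 s; a₁ = 61.57 Gm = 6.157e+10 m; T₂ = 141.1 days = 1.2191e+07 s.
Kepler's third law: (T₁/T₂)² = (a₁/a₂)³ ⇒ a₂ = a₁ · (T₂/T₁)^(2/3).
T₂/T₁ = 1.2191e+07 / 4.14698e+07 = 0.293974.
a₂ = 6.157e+10 · (0.293974)^(2/3) m ≈ 2.722e+10 m = 27.22 Gm.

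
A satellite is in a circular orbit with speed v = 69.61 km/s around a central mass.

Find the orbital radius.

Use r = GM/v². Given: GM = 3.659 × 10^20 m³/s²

Convert to SI: v = 69.61 km/s = 69610 m/s.
For a circular orbit, v² = GM / r, so r = GM / v².
r = 3.659e+20 / (69610)² m ≈ 7.551e+10 m = 75.51 Gm.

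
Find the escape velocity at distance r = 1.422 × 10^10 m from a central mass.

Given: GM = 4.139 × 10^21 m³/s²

Escape velocity comes from setting total energy to zero: ½v² − GM/r = 0 ⇒ v_esc = √(2GM / r).
v_esc = √(2 · 4.139e+21 / 1.422e+10) m/s ≈ 7.63e+05 m/s = 763 km/s.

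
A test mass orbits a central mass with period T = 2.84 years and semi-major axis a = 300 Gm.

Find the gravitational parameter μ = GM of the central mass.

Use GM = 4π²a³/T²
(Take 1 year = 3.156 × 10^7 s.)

Convert to SI: T = 2.84 years = 8.96304e+07 s; a = 300 Gm = 3e+11 m.
GM = 4π² · a³ / T².
GM = 4π² · (3e+11)³ / (8.96304e+07)² m³/s² ≈ 1.327e+20 m³/s² = 1.327 × 10^20 m³/s².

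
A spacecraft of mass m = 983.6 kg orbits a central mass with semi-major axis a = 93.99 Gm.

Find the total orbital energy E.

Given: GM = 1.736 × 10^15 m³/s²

Convert to SI: a = 93.99 Gm = 9.399e+10 m.
E = −GMm / (2a).
E = −1.736e+15 · 983.6 / (2 · 9.399e+10) J ≈ -9.084e+06 J = -9.084 MJ.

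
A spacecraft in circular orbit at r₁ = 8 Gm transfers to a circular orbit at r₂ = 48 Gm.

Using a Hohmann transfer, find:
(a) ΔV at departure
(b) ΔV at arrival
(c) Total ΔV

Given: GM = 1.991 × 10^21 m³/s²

Convert to SI: r₁ = 8 Gm = 8e+09 m; r₂ = 48 Gm = 4.8e+10 m.
Transfer semi-major axis: a_t = (r₁ + r₂)/2 = (8e+09 + 4.8e+10)/2 = 2.8e+10 m.
Circular speeds: v₁ = √(GM/r₁) = 498874 m/s, v₂ = √(GM/r₂) = 203664 m/s.
Transfer speeds (vis-viva v² = GM(2/r − 1/a_t)): v₁ᵗ = 653179 m/s, v₂ᵗ = 108863 m/s.
(a) ΔV₁ = |v₁ᵗ − v₁| ≈ 1.543e+05 m/s = 154.3 km/s.
(b) ΔV₂ = |v₂ − v₂ᵗ| ≈ 9.48e+04 m/s = 94.8 km/s.
(c) ΔV_total = ΔV₁ + ΔV₂ ≈ 2.491e+05 m/s = 249.1 km/s.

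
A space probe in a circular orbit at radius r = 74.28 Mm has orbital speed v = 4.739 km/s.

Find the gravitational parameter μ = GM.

Convert to SI: r = 74.28 Mm = 7.428e+07 m; v = 4.739 km/s = 4739 m/s.
For a circular orbit v² = GM/r, so GM = v² · r.
GM = (4739)² · 7.428e+07 m³/s² ≈ 1.668e+15 m³/s² = 1.668 × 10^15 m³/s².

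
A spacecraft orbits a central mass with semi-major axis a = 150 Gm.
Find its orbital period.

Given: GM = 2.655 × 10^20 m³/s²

Convert to SI: a = 150 Gm = 1.5e+11 m.
Kepler's third law: T = 2π √(a³ / GM).
Substituting a = 1.5e+11 m and GM = 2.655e+20 m³/s²:
T = 2π √((1.5e+11)³ / 2.655e+20) s
T ≈ 2.24e+07 s = 259.3 days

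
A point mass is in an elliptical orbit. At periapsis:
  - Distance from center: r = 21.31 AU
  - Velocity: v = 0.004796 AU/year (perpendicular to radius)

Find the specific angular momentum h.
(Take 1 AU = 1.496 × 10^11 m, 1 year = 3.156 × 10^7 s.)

Convert to SI: r = 21.31 AU = 3.18798e+12 m; v = 0.004796 AU/year = 22.7339 m/s.
With v perpendicular to r, h = r · v.
h = 3.18798e+12 · 22.7339 m²/s ≈ 7.248e+13 m²/s.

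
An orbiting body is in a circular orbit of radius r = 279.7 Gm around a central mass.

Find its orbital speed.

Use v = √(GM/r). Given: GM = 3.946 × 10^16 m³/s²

Convert to SI: r = 279.7 Gm = 2.797e+11 m.
For a circular orbit, gravity supplies the centripetal force, so v = √(GM / r).
v = √(3.946e+16 / 2.797e+11) m/s ≈ 375.6 m/s = 375.6 m/s.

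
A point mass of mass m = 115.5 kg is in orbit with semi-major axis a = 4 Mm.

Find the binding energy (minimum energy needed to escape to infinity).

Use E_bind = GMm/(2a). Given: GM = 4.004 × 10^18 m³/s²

Convert to SI: a = 4 Mm = 4e+06 m.
Total orbital energy is E = −GMm/(2a); binding energy is E_bind = −E = GMm/(2a).
E_bind = 4.004e+18 · 115.5 / (2 · 4e+06) J ≈ 5.781e+13 J = 57.81 TJ.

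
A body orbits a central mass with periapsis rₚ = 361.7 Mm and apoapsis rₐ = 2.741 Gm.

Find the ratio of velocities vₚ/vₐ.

Convert to SI: rₚ = 361.7 Mm = 3.617e+08 m; rₐ = 2.741 Gm = 2.741e+09 m.
Conservation of angular momentum gives rₚvₚ = rₐvₐ, so vₚ/vₐ = rₐ/rₚ.
vₚ/vₐ = 2.741e+09 / 3.617e+08 ≈ 7.578.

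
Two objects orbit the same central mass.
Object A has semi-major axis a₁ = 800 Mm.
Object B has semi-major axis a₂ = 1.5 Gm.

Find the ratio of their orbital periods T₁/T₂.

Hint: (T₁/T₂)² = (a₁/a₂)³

Convert to SI: a₁ = 800 Mm = 8e+08 m; a₂ = 1.5 Gm = 1.5e+09 m.
From Kepler's third law, (T₁/T₂)² = (a₁/a₂)³, so T₁/T₂ = (a₁/a₂)^(3/2).
a₁/a₂ = 8e+08 / 1.5e+09 = 0.533333.
T₁/T₂ = (0.533333)^(3/2) ≈ 0.3895.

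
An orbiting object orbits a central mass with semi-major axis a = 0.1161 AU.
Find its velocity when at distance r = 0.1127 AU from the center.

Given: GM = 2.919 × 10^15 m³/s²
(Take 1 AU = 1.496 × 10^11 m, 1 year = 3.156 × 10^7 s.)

Convert to SI: a = 0.1161 AU = 1.73686e+10 m; r = 0.1127 AU = 1.68599e+10 m.
Vis-viva: v = √(GM · (2/r − 1/a)).
2/r − 1/a = 2/1.68599e+10 − 1/1.73686e+10 = 6.10492e-11 m⁻¹.
v = √(2.919e+15 · 6.10492e-11) m/s ≈ 422.1 m/s = 0.08906 AU/year.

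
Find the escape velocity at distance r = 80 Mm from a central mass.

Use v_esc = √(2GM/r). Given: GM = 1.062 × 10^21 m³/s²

Convert to SI: r = 80 Mm = 8e+07 m.
Escape velocity comes from setting total energy to zero: ½v² − GM/r = 0 ⇒ v_esc = √(2GM / r).
v_esc = √(2 · 1.062e+21 / 8e+07) m/s ≈ 5.153e+06 m/s = 5153 km/s.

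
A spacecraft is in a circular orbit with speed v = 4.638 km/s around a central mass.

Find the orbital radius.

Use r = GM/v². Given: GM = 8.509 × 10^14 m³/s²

Convert to SI: v = 4.638 km/s = 4638 m/s.
For a circular orbit, v² = GM / r, so r = GM / v².
r = 8.509e+14 / (4638)² m ≈ 3.956e+07 m = 3.956 × 10^7 m.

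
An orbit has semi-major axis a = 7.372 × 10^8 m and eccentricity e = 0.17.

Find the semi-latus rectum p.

p = a (1 − e²).
p = 7.372e+08 · (1 − (0.17)²) = 7.372e+08 · 0.9711 ≈ 7.159e+08 m = 7.159 × 10^8 m.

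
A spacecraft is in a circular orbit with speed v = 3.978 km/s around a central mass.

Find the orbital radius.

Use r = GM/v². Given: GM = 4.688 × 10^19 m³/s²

Convert to SI: v = 3.978 km/s = 3978 m/s.
For a circular orbit, v² = GM / r, so r = GM / v².
r = 4.688e+19 / (3978)² m ≈ 2.962e+12 m = 2.962 Tm.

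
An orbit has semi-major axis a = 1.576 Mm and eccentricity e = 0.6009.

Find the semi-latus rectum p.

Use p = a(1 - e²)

Convert to SI: a = 1.576 Mm = 1.576e+06 m.
p = a (1 − e²).
p = 1.576e+06 · (1 − (0.6009)²) = 1.576e+06 · 0.638919 ≈ 1.007e+06 m = 1.007 Mm.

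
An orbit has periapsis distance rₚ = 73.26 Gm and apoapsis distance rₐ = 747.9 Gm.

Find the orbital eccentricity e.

Convert to SI: rₚ = 73.26 Gm = 7.326e+10 m; rₐ = 747.9 Gm = 7.479e+11 m.
e = (rₐ − rₚ) / (rₐ + rₚ).
e = (7.479e+11 − 7.326e+10) / (7.479e+11 + 7.326e+10) = 6.7464e+11 / 8.2116e+11 ≈ 0.8216.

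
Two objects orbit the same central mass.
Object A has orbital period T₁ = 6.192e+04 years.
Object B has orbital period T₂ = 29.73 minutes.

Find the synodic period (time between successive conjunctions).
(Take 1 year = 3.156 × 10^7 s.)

Convert to SI: T₁ = 6.192e+04 years = 1.9542e+12 s; T₂ = 29.73 minutes = 1783.8 s.
T_syn = |T₁ · T₂ / (T₁ − T₂)|.
T_syn = |1.9542e+12 · 1783.8 / (1.9542e+12 − 1783.8)| s ≈ 1784 s = 29.73 minutes.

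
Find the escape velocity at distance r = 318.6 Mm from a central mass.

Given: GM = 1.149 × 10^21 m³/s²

Convert to SI: r = 318.6 Mm = 3.186e+08 m.
Escape velocity comes from setting total energy to zero: ½v² − GM/r = 0 ⇒ v_esc = √(2GM / r).
v_esc = √(2 · 1.149e+21 / 3.186e+08) m/s ≈ 2.686e+06 m/s = 2686 km/s.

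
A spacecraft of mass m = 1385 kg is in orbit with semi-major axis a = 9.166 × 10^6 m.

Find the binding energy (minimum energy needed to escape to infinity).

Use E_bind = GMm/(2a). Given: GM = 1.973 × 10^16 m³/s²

Total orbital energy is E = −GMm/(2a); binding energy is E_bind = −E = GMm/(2a).
E_bind = 1.973e+16 · 1385 / (2 · 9.166e+06) J ≈ 1.491e+12 J = 1.491 TJ.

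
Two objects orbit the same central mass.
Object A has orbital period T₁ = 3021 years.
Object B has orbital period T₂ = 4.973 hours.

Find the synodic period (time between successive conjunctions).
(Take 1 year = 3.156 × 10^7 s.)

Convert to SI: T₁ = 3021 years = 9.53428e+10 s; T₂ = 4.973 hours = 17902.8 s.
T_syn = |T₁ · T₂ / (T₁ − T₂)|.
T_syn = |9.53428e+10 · 17902.8 / (9.53428e+10 − 17902.8)| s ≈ 1.79e+04 s = 4.973 hours.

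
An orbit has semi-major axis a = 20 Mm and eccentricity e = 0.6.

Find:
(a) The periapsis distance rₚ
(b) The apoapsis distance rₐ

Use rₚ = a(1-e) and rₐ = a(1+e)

Convert to SI: a = 20 Mm = 2e+07 m.
(a) rₚ = a(1 − e) = 2e+07 · (1 − 0.6) = 2e+07 · 0.4 ≈ 8e+06 m = 8 Mm.
(b) rₐ = a(1 + e) = 2e+07 · (1 + 0.6) = 2e+07 · 1.6 ≈ 3.2e+07 m = 32 Mm.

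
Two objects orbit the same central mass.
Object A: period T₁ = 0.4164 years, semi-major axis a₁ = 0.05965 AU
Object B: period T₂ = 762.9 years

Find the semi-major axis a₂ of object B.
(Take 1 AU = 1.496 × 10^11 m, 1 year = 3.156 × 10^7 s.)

Convert to SI: T₁ = 0.4164 years = 1.31416e+07 s; a₁ = 0.05965 AU = 8.92364e+09 m; T₂ = 762.9 years = 2.40771e+10 s.
Kepler's third law: (T₁/T₂)² = (a₁/a₂)³ ⇒ a₂ = a₁ · (T₂/T₁)^(2/3).
T₂/T₁ = 2.40771e+10 / 1.31416e+07 = 1832.13.
a₂ = 8.92364e+09 · (1832.13)^(2/3) m ≈ 1.336e+12 m = 8.931 AU.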